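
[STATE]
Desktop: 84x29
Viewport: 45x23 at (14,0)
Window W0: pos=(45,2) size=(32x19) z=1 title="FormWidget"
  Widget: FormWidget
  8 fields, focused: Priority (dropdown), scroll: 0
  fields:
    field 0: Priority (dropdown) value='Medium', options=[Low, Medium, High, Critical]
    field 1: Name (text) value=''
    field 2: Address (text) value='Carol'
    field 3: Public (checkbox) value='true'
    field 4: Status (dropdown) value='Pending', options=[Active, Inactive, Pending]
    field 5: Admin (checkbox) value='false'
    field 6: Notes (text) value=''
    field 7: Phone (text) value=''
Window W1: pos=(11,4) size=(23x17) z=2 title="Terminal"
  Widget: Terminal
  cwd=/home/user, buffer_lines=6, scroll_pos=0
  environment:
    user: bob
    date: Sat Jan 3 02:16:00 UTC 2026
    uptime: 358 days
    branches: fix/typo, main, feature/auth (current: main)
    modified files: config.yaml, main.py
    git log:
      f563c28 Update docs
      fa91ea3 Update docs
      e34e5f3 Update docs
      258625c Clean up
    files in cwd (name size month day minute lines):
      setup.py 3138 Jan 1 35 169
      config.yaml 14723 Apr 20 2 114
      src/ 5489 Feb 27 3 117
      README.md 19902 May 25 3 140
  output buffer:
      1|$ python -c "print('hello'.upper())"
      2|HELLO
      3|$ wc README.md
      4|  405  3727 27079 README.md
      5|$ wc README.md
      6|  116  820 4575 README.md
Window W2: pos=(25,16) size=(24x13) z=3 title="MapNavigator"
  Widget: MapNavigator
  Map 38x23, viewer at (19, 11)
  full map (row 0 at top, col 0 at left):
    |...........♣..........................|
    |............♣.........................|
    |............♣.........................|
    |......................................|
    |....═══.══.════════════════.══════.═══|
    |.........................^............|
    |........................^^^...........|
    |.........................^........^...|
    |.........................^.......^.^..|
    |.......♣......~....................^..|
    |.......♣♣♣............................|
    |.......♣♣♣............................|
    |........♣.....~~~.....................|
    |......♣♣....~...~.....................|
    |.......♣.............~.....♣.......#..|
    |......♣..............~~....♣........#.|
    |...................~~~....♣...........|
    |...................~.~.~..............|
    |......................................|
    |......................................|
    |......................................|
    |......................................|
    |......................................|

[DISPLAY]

                                             
                                             
                               ┏━━━━━━━━━━━━━
                               ┃ FormWidget  
━━━━━━━━━━━━━━━━━━━┓           ┠─────────────
erminal            ┃           ┃> Priority:  
───────────────────┨           ┃  Name:      
python -c "print('h┃           ┃  Address:   
LLO                ┃           ┃  Public:    
wc README.md       ┃           ┃  Status:    
405  3727 27079 REA┃           ┃  Admin:     
wc README.md       ┃           ┃  Notes:     
116  820 4575 READM┃           ┃  Phone:     
█                  ┃           ┃             
                   ┃           ┃             
                   ┃           ┃             
           ┏━━━━━━━━━━━━━━━━━━━━━━┓          
           ┃ MapNavigator         ┃          
           ┠──────────────────────┨          
           ┃.................^....┃          
━━━━━━━━━━━┃.................^....┃━━━━━━━━━━
           ┃......~...............┃          
           ┃♣♣....................┃          


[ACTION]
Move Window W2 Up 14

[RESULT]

                                             
                                             
           ┏━━━━━━━━━━━━━━━━━━━━━━┓━━━━━━━━━━
           ┃ MapNavigator         ┃rmWidget  
━━━━━━━━━━━┠──────────────────────┨──────────
erminal    ┃.................^....┃riority:  
───────────┃.................^....┃ame:      
python -c "┃......~...............┃ddress:   
LLO        ┃♣♣....................┃ublic:    
wc README.m┃♣♣.........@..........┃tatus:    
405  3727 2┃♣.....~~~.............┃dmin:     
wc README.m┃....~...~.............┃otes:     
116  820 45┃.............~.....♣..┃hone:     
█          ┃.............~~....♣..┃          
           ┗━━━━━━━━━━━━━━━━━━━━━━┛          
                   ┃           ┃             
                   ┃           ┃             
                   ┃           ┃             
                   ┃           ┃             
                   ┃           ┃             
━━━━━━━━━━━━━━━━━━━┛           ┗━━━━━━━━━━━━━
                                             
                                             


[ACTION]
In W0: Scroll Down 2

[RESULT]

                                             
                                             
           ┏━━━━━━━━━━━━━━━━━━━━━━┓━━━━━━━━━━
           ┃ MapNavigator         ┃rmWidget  
━━━━━━━━━━━┠──────────────────────┨──────────
erminal    ┃.................^....┃ddress:   
───────────┃.................^....┃ublic:    
python -c "┃......~...............┃tatus:    
LLO        ┃♣♣....................┃dmin:     
wc README.m┃♣♣.........@..........┃otes:     
405  3727 2┃♣.....~~~.............┃hone:     
wc README.m┃....~...~.............┃          
116  820 45┃.............~.....♣..┃          
█          ┃.............~~....♣..┃          
           ┗━━━━━━━━━━━━━━━━━━━━━━┛          
                   ┃           ┃             
                   ┃           ┃             
                   ┃           ┃             
                   ┃           ┃             
                   ┃           ┃             
━━━━━━━━━━━━━━━━━━━┛           ┗━━━━━━━━━━━━━
                                             
                                             


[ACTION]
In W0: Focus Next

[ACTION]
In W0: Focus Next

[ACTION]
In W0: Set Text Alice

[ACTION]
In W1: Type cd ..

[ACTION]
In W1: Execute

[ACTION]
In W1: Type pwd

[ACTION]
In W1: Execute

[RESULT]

                                             
                                             
           ┏━━━━━━━━━━━━━━━━━━━━━━┓━━━━━━━━━━
           ┃ MapNavigator         ┃rmWidget  
━━━━━━━━━━━┠──────────────────────┨──────────
erminal    ┃.................^....┃ddress:   
───────────┃.................^....┃ublic:    
python -c "┃......~...............┃tatus:    
LLO        ┃♣♣....................┃dmin:     
wc README.m┃♣♣.........@..........┃otes:     
405  3727 2┃♣.....~~~.............┃hone:     
wc README.m┃....~...~.............┃          
116  820 45┃.............~.....♣..┃          
cd ..      ┃.............~~....♣..┃          
           ┗━━━━━━━━━━━━━━━━━━━━━━┛          
pwd                ┃           ┃             
ome                ┃           ┃             
█                  ┃           ┃             
                   ┃           ┃             
                   ┃           ┃             
━━━━━━━━━━━━━━━━━━━┛           ┗━━━━━━━━━━━━━
                                             
                                             


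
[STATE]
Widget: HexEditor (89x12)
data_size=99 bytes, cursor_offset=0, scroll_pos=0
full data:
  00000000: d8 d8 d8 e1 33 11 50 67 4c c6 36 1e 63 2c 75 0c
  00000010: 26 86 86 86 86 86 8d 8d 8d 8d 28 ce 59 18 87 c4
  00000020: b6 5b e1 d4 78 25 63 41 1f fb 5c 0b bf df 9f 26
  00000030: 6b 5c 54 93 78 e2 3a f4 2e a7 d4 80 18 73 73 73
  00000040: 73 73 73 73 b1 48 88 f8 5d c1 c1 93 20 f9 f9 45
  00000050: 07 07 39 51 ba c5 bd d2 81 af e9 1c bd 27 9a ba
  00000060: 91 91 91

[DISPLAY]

00000000  D8 d8 d8 e1 33 11 50 67  4c c6 36 1e 63 2c 75 0c  |....3.PgL.6.c,u.|           
00000010  26 86 86 86 86 86 8d 8d  8d 8d 28 ce 59 18 87 c4  |&.........(.Y...|           
00000020  b6 5b e1 d4 78 25 63 41  1f fb 5c 0b bf df 9f 26  |.[..x%cA..\....&|           
00000030  6b 5c 54 93 78 e2 3a f4  2e a7 d4 80 18 73 73 73  |k\T.x.:......sss|           
00000040  73 73 73 73 b1 48 88 f8  5d c1 c1 93 20 f9 f9 45  |ssss.H..]... ..E|           
00000050  07 07 39 51 ba c5 bd d2  81 af e9 1c bd 27 9a ba  |..9Q.........'..|           
00000060  91 91 91                                          |...             |           
                                                                                         
                                                                                         
                                                                                         
                                                                                         
                                                                                         


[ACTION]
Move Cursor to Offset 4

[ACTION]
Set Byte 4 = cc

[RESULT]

00000000  d8 d8 d8 e1 CC 11 50 67  4c c6 36 1e 63 2c 75 0c  |......PgL.6.c,u.|           
00000010  26 86 86 86 86 86 8d 8d  8d 8d 28 ce 59 18 87 c4  |&.........(.Y...|           
00000020  b6 5b e1 d4 78 25 63 41  1f fb 5c 0b bf df 9f 26  |.[..x%cA..\....&|           
00000030  6b 5c 54 93 78 e2 3a f4  2e a7 d4 80 18 73 73 73  |k\T.x.:......sss|           
00000040  73 73 73 73 b1 48 88 f8  5d c1 c1 93 20 f9 f9 45  |ssss.H..]... ..E|           
00000050  07 07 39 51 ba c5 bd d2  81 af e9 1c bd 27 9a ba  |..9Q.........'..|           
00000060  91 91 91                                          |...             |           
                                                                                         
                                                                                         
                                                                                         
                                                                                         
                                                                                         


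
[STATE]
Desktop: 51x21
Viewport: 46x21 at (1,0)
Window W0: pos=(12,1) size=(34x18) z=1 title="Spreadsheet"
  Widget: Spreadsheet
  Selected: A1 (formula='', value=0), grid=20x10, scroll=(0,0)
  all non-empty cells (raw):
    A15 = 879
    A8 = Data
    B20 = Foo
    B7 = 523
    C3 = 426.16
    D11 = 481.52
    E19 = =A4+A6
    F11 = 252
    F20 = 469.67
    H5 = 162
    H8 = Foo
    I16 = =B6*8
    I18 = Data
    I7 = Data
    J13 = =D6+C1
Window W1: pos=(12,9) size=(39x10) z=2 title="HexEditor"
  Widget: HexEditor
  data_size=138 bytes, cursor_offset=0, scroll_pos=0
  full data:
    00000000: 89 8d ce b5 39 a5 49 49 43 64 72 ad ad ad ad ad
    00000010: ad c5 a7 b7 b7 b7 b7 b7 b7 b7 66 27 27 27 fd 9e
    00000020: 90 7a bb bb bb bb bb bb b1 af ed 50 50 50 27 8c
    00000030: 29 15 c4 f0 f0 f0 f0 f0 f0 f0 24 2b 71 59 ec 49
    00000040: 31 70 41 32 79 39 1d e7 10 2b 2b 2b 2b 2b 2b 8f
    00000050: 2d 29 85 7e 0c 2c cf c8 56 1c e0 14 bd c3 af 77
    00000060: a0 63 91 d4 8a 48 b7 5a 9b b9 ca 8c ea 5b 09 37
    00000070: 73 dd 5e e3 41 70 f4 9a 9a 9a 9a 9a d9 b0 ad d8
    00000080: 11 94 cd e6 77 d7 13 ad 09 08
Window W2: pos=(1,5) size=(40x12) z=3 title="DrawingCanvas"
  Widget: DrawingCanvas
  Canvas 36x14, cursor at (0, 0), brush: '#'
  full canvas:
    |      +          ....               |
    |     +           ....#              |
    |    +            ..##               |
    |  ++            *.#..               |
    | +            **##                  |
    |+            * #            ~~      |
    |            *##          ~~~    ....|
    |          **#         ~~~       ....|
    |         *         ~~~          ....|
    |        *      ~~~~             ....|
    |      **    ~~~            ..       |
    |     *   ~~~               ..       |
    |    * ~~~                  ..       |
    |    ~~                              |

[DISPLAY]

                                              
           ┏━━━━━━━━━━━━━━━━━━━━━━━━━━━━━━━━┓ 
           ┃ Spreadsheet                    ┃ 
           ┠────────────────────────────────┨ 
           ┃A1:                             ┃ 
┏━━━━━━━━━━━━━━━━━━━━━━━━━━━━━━━━━━━━━━┓   D┃ 
┃ DrawingCanvas                        ┃----┃ 
┠──────────────────────────────────────┨    ┃ 
┃+     +          ....                 ┃    ┃ 
┃     +           ....#                ┃━━━━━━
┃    +            ..##                 ┃      
┃  ++            *.#..                 ┃──────
┃ +            **##                    ┃49 49 
┃+            * #            ~~        ┃b7 b7 
┃            *##          ~~~    ....  ┃bb bb 
┃          **#         ~~~       ....  ┃f0 f0 
┗━━━━━━━━━━━━━━━━━━━━━━━━━━━━━━━━━━━━━━┛1d e7 
           ┃00000050  2d 29 85 7e 0c 2c cf c8 
           ┗━━━━━━━━━━━━━━━━━━━━━━━━━━━━━━━━━━
                                              
                                              


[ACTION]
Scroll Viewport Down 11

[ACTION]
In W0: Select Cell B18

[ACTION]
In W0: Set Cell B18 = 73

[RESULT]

                                              
           ┏━━━━━━━━━━━━━━━━━━━━━━━━━━━━━━━━┓ 
           ┃ Spreadsheet                    ┃ 
           ┠────────────────────────────────┨ 
           ┃B18: 73                         ┃ 
┏━━━━━━━━━━━━━━━━━━━━━━━━━━━━━━━━━━━━━━┓   D┃ 
┃ DrawingCanvas                        ┃----┃ 
┠──────────────────────────────────────┨    ┃ 
┃+     +          ....                 ┃    ┃ 
┃     +           ....#                ┃━━━━━━
┃    +            ..##                 ┃      
┃  ++            *.#..                 ┃──────
┃ +            **##                    ┃49 49 
┃+            * #            ~~        ┃b7 b7 
┃            *##          ~~~    ....  ┃bb bb 
┃          **#         ~~~       ....  ┃f0 f0 
┗━━━━━━━━━━━━━━━━━━━━━━━━━━━━━━━━━━━━━━┛1d e7 
           ┃00000050  2d 29 85 7e 0c 2c cf c8 
           ┗━━━━━━━━━━━━━━━━━━━━━━━━━━━━━━━━━━
                                              
                                              


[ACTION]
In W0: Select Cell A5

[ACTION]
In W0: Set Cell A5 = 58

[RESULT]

                                              
           ┏━━━━━━━━━━━━━━━━━━━━━━━━━━━━━━━━┓ 
           ┃ Spreadsheet                    ┃ 
           ┠────────────────────────────────┨ 
           ┃A5: 58                          ┃ 
┏━━━━━━━━━━━━━━━━━━━━━━━━━━━━━━━━━━━━━━┓   D┃ 
┃ DrawingCanvas                        ┃----┃ 
┠──────────────────────────────────────┨    ┃ 
┃+     +          ....                 ┃    ┃ 
┃     +           ....#                ┃━━━━━━
┃    +            ..##                 ┃      
┃  ++            *.#..                 ┃──────
┃ +            **##                    ┃49 49 
┃+            * #            ~~        ┃b7 b7 
┃            *##          ~~~    ....  ┃bb bb 
┃          **#         ~~~       ....  ┃f0 f0 
┗━━━━━━━━━━━━━━━━━━━━━━━━━━━━━━━━━━━━━━┛1d e7 
           ┃00000050  2d 29 85 7e 0c 2c cf c8 
           ┗━━━━━━━━━━━━━━━━━━━━━━━━━━━━━━━━━━
                                              
                                              


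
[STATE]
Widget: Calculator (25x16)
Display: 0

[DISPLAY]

                        0
┌───┬───┬───┬───┐        
│ 7 │ 8 │ 9 │ ÷ │        
├───┼───┼───┼───┤        
│ 4 │ 5 │ 6 │ × │        
├───┼───┼───┼───┤        
│ 1 │ 2 │ 3 │ - │        
├───┼───┼───┼───┤        
│ 0 │ . │ = │ + │        
├───┼───┼───┼───┤        
│ C │ MC│ MR│ M+│        
└───┴───┴───┴───┘        
                         
                         
                         
                         


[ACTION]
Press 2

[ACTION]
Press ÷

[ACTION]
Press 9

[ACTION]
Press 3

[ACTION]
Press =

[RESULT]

            0.02150537634
┌───┬───┬───┬───┐        
│ 7 │ 8 │ 9 │ ÷ │        
├───┼───┼───┼───┤        
│ 4 │ 5 │ 6 │ × │        
├───┼───┼───┼───┤        
│ 1 │ 2 │ 3 │ - │        
├───┼───┼───┼───┤        
│ 0 │ . │ = │ + │        
├───┼───┼───┼───┤        
│ C │ MC│ MR│ M+│        
└───┴───┴───┴───┘        
                         
                         
                         
                         


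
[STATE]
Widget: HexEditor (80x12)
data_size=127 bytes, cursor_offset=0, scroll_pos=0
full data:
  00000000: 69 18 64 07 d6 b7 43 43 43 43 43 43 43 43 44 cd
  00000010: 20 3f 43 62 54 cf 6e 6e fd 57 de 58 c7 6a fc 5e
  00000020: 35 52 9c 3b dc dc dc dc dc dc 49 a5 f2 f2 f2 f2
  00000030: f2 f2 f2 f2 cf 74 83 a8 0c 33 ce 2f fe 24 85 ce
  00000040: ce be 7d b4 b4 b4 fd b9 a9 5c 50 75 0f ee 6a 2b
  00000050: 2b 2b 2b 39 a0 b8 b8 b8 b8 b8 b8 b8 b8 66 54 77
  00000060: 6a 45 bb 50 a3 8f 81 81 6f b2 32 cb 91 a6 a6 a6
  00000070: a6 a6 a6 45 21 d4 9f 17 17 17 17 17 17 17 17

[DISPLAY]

00000000  69 18 64 07 d6 b7 43 43  43 43 43 43 43 43 44 cd  |i.d...CCCCCCCCD.|  
00000010  20 3f 43 62 54 cf 6e 6e  fd 57 de 58 c7 6a fc 5e  | ?CbT.nn.W.X.j.^|  
00000020  35 52 9c 3b dc dc dc dc  dc dc 49 a5 f2 f2 f2 f2  |5R.;......I.....|  
00000030  f2 f2 f2 f2 cf 74 83 a8  0c 33 ce 2f fe 24 85 ce  |.....t...3./.$..|  
00000040  ce be 7d b4 b4 b4 fd b9  a9 5c 50 75 0f ee 6a 2b  |..}......\Pu..j+|  
00000050  2b 2b 2b 39 a0 b8 b8 b8  b8 b8 b8 b8 b8 66 54 77  |+++9.........fTw|  
00000060  6a 45 bb 50 a3 8f 81 81  6f b2 32 cb 91 a6 a6 a6  |jE.P....o.2.....|  
00000070  a6 a6 a6 45 21 d4 9f 17  17 17 17 17 17 17 17     |...E!.......... |  
                                                                                
                                                                                
                                                                                
                                                                                


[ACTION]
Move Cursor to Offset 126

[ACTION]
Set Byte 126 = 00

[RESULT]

00000000  69 18 64 07 d6 b7 43 43  43 43 43 43 43 43 44 cd  |i.d...CCCCCCCCD.|  
00000010  20 3f 43 62 54 cf 6e 6e  fd 57 de 58 c7 6a fc 5e  | ?CbT.nn.W.X.j.^|  
00000020  35 52 9c 3b dc dc dc dc  dc dc 49 a5 f2 f2 f2 f2  |5R.;......I.....|  
00000030  f2 f2 f2 f2 cf 74 83 a8  0c 33 ce 2f fe 24 85 ce  |.....t...3./.$..|  
00000040  ce be 7d b4 b4 b4 fd b9  a9 5c 50 75 0f ee 6a 2b  |..}......\Pu..j+|  
00000050  2b 2b 2b 39 a0 b8 b8 b8  b8 b8 b8 b8 b8 66 54 77  |+++9.........fTw|  
00000060  6a 45 bb 50 a3 8f 81 81  6f b2 32 cb 91 a6 a6 a6  |jE.P....o.2.....|  
00000070  a6 a6 a6 45 21 d4 9f 17  17 17 17 17 17 17 00     |...E!.......... |  
                                                                                
                                                                                
                                                                                
                                                                                


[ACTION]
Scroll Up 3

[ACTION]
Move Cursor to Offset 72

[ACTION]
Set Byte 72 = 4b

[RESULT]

00000000  69 18 64 07 d6 b7 43 43  43 43 43 43 43 43 44 cd  |i.d...CCCCCCCCD.|  
00000010  20 3f 43 62 54 cf 6e 6e  fd 57 de 58 c7 6a fc 5e  | ?CbT.nn.W.X.j.^|  
00000020  35 52 9c 3b dc dc dc dc  dc dc 49 a5 f2 f2 f2 f2  |5R.;......I.....|  
00000030  f2 f2 f2 f2 cf 74 83 a8  0c 33 ce 2f fe 24 85 ce  |.....t...3./.$..|  
00000040  ce be 7d b4 b4 b4 fd b9  4B 5c 50 75 0f ee 6a 2b  |..}.....K\Pu..j+|  
00000050  2b 2b 2b 39 a0 b8 b8 b8  b8 b8 b8 b8 b8 66 54 77  |+++9.........fTw|  
00000060  6a 45 bb 50 a3 8f 81 81  6f b2 32 cb 91 a6 a6 a6  |jE.P....o.2.....|  
00000070  a6 a6 a6 45 21 d4 9f 17  17 17 17 17 17 17 00     |...E!.......... |  
                                                                                
                                                                                
                                                                                
                                                                                


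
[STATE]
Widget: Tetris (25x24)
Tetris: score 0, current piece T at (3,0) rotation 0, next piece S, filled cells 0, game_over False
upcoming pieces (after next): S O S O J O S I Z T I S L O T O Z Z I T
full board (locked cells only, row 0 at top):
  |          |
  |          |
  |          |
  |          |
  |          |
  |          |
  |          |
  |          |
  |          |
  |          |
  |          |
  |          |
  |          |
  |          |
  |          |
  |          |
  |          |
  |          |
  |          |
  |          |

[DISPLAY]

    ▒     │Next:         
   ▒▒▒    │ ░░           
          │░░            
          │              
          │              
          │              
          │Score:        
          │0             
          │              
          │              
          │              
          │              
          │              
          │              
          │              
          │              
          │              
          │              
          │              
          │              
          │              
          │              
          │              
          │              


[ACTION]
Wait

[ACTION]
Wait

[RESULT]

          │Next:         
          │ ░░           
    ▒     │░░            
   ▒▒▒    │              
          │              
          │              
          │Score:        
          │0             
          │              
          │              
          │              
          │              
          │              
          │              
          │              
          │              
          │              
          │              
          │              
          │              
          │              
          │              
          │              
          │              


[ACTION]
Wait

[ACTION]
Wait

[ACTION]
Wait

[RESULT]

          │Next:         
          │ ░░           
          │░░            
          │              
          │              
    ▒     │              
   ▒▒▒    │Score:        
          │0             
          │              
          │              
          │              
          │              
          │              
          │              
          │              
          │              
          │              
          │              
          │              
          │              
          │              
          │              
          │              
          │              


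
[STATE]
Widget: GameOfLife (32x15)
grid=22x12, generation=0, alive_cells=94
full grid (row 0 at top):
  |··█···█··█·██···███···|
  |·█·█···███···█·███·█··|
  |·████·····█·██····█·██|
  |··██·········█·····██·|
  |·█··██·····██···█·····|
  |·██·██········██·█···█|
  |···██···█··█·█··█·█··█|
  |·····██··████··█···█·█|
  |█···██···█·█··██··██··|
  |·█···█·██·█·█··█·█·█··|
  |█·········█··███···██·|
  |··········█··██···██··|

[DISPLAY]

Gen: 0                          
··█···█··█·██···███···          
·█·█···███···█·███·█··          
·████·····█·██····█·██          
··██·········█·····██·          
·█··██·····██···█·····          
·██·██········██·█···█          
···██···█··█·█··█·█··█          
·····██··████··█···█·█          
█···██···█·█··██··██··          
·█···█·██·█·█··█·█·█··          
█·········█··███···██·          
··········█··██···██··          
                                
                                


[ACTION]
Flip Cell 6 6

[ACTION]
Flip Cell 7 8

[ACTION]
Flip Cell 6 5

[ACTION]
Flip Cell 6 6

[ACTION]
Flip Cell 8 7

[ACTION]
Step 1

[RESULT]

Gen: 1                          
··█····█·██·█··█··█···          
·█··█··███···███···██·          
·█··█···██··██··███··█          
·····█·······█·····███          
·█···█······█████···█·          
·██···█····█·███·█····          
··██···██··█·█··███··█          
···█·········█·███·█··          
····█········███···█··          
██··██·██·█·█·········          
··········█·█··██···█·          
·············█·█··███·          
                                
                                


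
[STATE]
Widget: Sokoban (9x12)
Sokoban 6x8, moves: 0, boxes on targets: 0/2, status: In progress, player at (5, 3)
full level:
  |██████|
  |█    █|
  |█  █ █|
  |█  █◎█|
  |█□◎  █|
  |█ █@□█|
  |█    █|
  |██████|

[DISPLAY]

██████   
█    █   
█  █ █   
█  █◎█   
█□◎  █   
█ █@□█   
█    █   
██████   
Moves: 0 
         
         
         


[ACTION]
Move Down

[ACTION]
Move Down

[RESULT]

██████   
█    █   
█  █ █   
█  █◎█   
█□◎  █   
█ █ □█   
█  @ █   
██████   
Moves: 1 
         
         
         


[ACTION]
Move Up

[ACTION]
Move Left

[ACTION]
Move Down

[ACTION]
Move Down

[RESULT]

██████   
█    █   
█  █ █   
█  █◎█   
█□◎  █   
█ █ □█   
█  @ █   
██████   
Moves: 3 
         
         
         


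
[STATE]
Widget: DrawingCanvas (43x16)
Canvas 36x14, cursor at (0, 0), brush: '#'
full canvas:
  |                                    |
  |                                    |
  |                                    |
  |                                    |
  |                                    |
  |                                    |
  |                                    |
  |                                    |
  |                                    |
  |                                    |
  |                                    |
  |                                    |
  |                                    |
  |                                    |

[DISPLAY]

+                                          
                                           
                                           
                                           
                                           
                                           
                                           
                                           
                                           
                                           
                                           
                                           
                                           
                                           
                                           
                                           


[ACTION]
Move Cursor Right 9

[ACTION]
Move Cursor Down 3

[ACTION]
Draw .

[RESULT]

                                           
                                           
                                           
         .                                 
                                           
                                           
                                           
                                           
                                           
                                           
                                           
                                           
                                           
                                           
                                           
                                           


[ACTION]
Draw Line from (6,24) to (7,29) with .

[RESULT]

                                           
                                           
                                           
         .                                 
                                           
                                           
                        ...                
                           ...             
                                           
                                           
                                           
                                           
                                           
                                           
                                           
                                           


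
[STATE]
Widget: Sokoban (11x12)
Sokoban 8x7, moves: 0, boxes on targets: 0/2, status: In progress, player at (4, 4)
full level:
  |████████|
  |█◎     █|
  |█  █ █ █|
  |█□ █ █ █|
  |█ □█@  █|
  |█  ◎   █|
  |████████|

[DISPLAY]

████████   
█◎     █   
█  █ █ █   
█□ █ █ █   
█ □█@  █   
█  ◎   █   
████████   
Moves: 0  0
           
           
           
           


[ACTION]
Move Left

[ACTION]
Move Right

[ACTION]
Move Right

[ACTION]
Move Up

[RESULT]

████████   
█◎     █   
█  █ █ █   
█□ █ █@█   
█ □█   █   
█  ◎   █   
████████   
Moves: 3  0
           
           
           
           


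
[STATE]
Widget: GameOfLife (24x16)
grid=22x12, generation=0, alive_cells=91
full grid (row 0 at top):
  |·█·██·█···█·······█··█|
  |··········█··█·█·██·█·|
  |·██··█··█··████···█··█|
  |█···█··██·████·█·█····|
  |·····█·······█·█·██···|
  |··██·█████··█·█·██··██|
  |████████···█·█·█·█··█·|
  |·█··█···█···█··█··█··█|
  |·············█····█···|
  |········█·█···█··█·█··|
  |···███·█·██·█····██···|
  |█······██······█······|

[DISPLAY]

Gen: 0                  
·█·██·█···█·······█··█  
··········█··█·█·██·█·  
·██··█··█··████···█··█  
█···█··██·████·█·█····  
·····█·······█·█·██···  
··██·█████··█·█·██··██  
████████···█·█·█·█··█·  
·█··█···█···█··█··█··█  
·············█····█···  
········█·█···█··█·█··  
···███·█·██·█····██···  
█······██······█······  
                        
                        
                        


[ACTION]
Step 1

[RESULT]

Gen: 1                  
·················███··  
·█·███···██··█···██·██  
·█·····██······█··██··  
·█··███████····█·█····  
···█·█····█····█··█···  
········█···█······███  
█········█·█·█·█·████·  
██··█·██····██··████··  
·········█···██··███··  
····█···█·██·█···█·█··  
····█·██··██····███···  
····█·████············  
                        
                        
                        


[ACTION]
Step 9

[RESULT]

Gen: 10                 
··················█···  
·····██···············  
·····██·····█··█···█··  
············█·██······  
·············█···████·  
····················█·  
········██············  
········███·█·········  
········████··█·······  
·····█················  
····█·█·····███·······  
·····██···············  
                        
                        
                        


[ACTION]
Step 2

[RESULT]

Gen: 12                 
······················  
·····██·······█·······  
·····██······█··█·····  
············█···█···█·  
·············██··██·██  
··················█·█·  
······················  
·······███············  
········██·██·········  
·····█···█████········  
····█·█···██·██·······  
·····██···············  
                        
                        
                        


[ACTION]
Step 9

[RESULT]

Gen: 21                 
······················  
·····██···············  
·····██············█··  
··················███·  
············███··██·██  
···········█··█···███·  
···········█·······█··  
··········█··█········  
·····████··█··········  
·····██····█··█·······  
····███·····█·█·······  
·····██···············  
                        
                        
                        


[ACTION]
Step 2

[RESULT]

Gen: 23                 
······················  
·····██············█··  
·····██···········███·  
············███··█·█·█  
············█·█·███·██  
··········█···█··█·█·█  
·············█····███·  
······██·█···█·····█··  
·······█··············  
······█···█··█········  
·····█·······█········  
·····█················  
                        
                        
                        


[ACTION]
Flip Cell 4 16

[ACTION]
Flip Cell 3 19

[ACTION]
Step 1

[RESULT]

Gen: 24                 
······················  
·····██···········███·  
·····██······█····███·  
············█·█··█···█  
···········██·████·█·█  
··············█··█···█  
·············██·······  
······███·········███·  
·······██·············  
······█···············  
·····██···············  
······················  
                        
                        
                        


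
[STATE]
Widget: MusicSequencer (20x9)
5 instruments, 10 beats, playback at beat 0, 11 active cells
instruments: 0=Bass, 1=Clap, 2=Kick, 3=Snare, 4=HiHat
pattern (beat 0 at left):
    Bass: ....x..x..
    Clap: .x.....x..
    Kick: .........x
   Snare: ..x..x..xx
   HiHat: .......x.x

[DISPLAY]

      ▼123456789    
  Bass····█··█··    
  Clap·█·····█··    
  Kick·········█    
 Snare··█··█··██    
 HiHat·······█·█    
                    
                    
                    


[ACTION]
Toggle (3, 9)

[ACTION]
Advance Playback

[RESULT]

      0▼23456789    
  Bass····█··█··    
  Clap·█·····█··    
  Kick·········█    
 Snare··█··█··█·    
 HiHat·······█·█    
                    
                    
                    


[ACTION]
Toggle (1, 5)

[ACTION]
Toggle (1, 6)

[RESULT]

      0▼23456789    
  Bass····█··█··    
  Clap·█···███··    
  Kick·········█    
 Snare··█··█··█·    
 HiHat·······█·█    
                    
                    
                    


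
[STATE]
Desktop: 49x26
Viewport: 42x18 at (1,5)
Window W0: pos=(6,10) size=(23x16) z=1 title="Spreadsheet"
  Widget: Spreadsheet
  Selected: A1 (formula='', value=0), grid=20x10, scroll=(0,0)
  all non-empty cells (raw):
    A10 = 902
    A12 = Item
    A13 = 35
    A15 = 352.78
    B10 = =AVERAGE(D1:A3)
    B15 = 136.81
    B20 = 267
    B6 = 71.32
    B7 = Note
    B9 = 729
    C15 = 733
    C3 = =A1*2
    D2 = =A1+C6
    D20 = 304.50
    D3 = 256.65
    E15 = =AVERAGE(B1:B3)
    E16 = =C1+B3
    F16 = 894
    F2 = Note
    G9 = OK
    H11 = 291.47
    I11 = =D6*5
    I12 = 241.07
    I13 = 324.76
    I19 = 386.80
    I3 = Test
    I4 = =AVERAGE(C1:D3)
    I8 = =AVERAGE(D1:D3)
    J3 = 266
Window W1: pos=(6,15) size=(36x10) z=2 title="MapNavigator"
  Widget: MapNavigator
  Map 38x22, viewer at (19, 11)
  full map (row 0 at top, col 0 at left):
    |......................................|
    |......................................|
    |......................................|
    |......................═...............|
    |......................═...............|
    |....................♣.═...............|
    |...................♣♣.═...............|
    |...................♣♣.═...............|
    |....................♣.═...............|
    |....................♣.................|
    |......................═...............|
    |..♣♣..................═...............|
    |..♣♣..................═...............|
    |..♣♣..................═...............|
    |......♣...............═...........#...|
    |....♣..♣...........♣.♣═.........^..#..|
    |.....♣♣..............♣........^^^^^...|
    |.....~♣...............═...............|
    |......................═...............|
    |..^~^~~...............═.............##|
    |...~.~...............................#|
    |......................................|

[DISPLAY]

                                          
                                          
                                          
                                          
                                          
     ┏━━━━━━━━━━━━━━━━━━━━━┓              
     ┃ Spreadsheet         ┃              
     ┠─────────────────────┨              
     ┃A1:                  ┃              
     ┃       A       B     ┃              
     ┏━━━━━━━━━━━━━━━━━━━━━━━━━━━━━━━━━━┓ 
     ┃ MapNavigator                     ┃ 
     ┠──────────────────────────────────┨ 
     ┃..................♣.═.............┃ 
     ┃..................♣...............┃ 
     ┃....................═.............┃ 
     ┃♣♣...............@..═.............┃ 
     ┃♣♣..................═.............┃ 


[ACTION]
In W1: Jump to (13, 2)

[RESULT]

                                          
                                          
                                          
                                          
                                          
     ┏━━━━━━━━━━━━━━━━━━━━━┓              
     ┃ Spreadsheet         ┃              
     ┠─────────────────────┨              
     ┃A1:                  ┃              
     ┃       A       B     ┃              
     ┏━━━━━━━━━━━━━━━━━━━━━━━━━━━━━━━━━━┓ 
     ┃ MapNavigator                     ┃ 
     ┠──────────────────────────────────┨ 
     ┃                                  ┃ 
     ┃    ..............................┃ 
     ┃    ..............................┃ 
     ┃    .............@................┃ 
     ┃    ......................═.......┃ 


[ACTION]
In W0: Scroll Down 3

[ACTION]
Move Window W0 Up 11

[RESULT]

     ┃---------------------┃              
     ┃  4        0       0 ┃              
     ┃  5        0       0 ┃              
     ┃  6        0   71.32 ┃              
     ┃  7        0Note     ┃              
     ┃  8        0       0 ┃              
     ┃  9        0     729 ┃              
     ┃ 10      902   21.39 ┃              
     ┃ 11        0       0 ┃              
     ┃ 12 Item           0 ┃              
     ┏━━━━━━━━━━━━━━━━━━━━━━━━━━━━━━━━━━┓ 
     ┃ MapNavigator                     ┃ 
     ┠──────────────────────────────────┨ 
     ┃                                  ┃ 
     ┃    ..............................┃ 
     ┃    ..............................┃ 
     ┃    .............@................┃ 
     ┃    ......................═.......┃ 
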